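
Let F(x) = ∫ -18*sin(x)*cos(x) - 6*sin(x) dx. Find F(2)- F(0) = -16 + (3*cos(2) + 1)^2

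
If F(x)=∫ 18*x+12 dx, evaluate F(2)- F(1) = 39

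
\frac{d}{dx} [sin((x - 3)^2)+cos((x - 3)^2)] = -2*x*sin(x^2 - 6*x + 9) + 2*x*cos(x^2 - 6*x + 9) + 6*sin(x^2 - 6*x + 9) - 6*cos(x^2 - 6*x + 9)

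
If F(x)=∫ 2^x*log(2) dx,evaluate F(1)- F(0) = 1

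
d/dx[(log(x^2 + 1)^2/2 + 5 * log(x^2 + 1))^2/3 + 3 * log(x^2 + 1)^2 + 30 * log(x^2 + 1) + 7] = (2*x*log(x^2 + 1)^3 + 30*x*log(x^2 + 1)^2 + 136*x*log(x^2 + 1) + 180*x)/(3*x^2 + 3)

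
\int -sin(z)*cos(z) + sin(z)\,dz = (cos(z) - 2)*cos(z)/2 + C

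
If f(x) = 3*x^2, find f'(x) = 6*x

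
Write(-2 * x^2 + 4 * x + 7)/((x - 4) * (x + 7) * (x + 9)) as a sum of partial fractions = -191/(26*(x + 9)) + 119/(22*(x + 7)) - 9/(143*(x - 4))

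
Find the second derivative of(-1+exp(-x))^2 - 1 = (4 - 2*exp(x))*exp(-2*x)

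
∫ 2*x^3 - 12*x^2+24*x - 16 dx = x^4/2 - 4*x^3 + 12*x^2 - 16*x + C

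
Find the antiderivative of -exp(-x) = exp(-x) + C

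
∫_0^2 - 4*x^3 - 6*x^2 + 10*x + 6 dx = 0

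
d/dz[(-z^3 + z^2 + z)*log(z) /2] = -3*z^2*log(z)/2 - z^2/2 + z*log(z) + z/2 + log(z)/2 + 1/2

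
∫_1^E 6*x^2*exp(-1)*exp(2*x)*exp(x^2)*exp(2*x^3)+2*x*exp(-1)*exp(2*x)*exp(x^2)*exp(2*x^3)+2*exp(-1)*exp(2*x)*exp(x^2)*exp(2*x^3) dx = -exp(4) + exp(-1 + 2*E + exp(2) + 2*exp(3))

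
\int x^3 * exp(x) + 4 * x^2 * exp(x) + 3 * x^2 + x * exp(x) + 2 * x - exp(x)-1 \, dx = x*(exp(x) + 1)*(x^2 + x - 1) + C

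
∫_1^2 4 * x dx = 6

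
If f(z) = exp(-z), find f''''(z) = exp(-z)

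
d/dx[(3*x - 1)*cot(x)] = -3*x/sin(x)^2 + 3/tan(x) + sin(x)^(-2)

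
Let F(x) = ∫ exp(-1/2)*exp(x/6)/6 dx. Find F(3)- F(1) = 1 - exp(-1/3)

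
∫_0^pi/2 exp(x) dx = -1 + exp(pi/2)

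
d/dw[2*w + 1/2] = 2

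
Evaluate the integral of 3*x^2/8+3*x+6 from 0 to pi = -8 + (pi/2 + 2)^3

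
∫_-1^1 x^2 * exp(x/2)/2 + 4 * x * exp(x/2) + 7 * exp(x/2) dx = -3*exp(-1/2) + 11*exp(1/2)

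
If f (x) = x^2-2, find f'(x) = 2*x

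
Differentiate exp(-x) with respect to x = -exp(-x)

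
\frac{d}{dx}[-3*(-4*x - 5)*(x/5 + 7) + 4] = 24*x/5 + 87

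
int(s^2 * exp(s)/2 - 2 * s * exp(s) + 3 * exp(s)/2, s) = (s - 3)^2*exp(s)/2 + C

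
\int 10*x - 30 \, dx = 5*x^2 - 30*x + C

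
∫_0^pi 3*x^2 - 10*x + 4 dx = -4 + (2 - pi)*(-pi^2 + 2 + 3*pi)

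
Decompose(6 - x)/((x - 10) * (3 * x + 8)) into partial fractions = -13/(19*(3*x + 8)) - 2/(19*(x - 10))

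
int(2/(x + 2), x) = 2*log(x + 2) + C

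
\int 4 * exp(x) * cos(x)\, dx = 2*sqrt(2)*exp(x)*sin(x + pi/4) + C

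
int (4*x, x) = 2*x^2 + C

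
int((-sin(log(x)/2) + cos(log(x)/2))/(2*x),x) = sqrt(2)*sin(log(x)/2 + pi/4) + C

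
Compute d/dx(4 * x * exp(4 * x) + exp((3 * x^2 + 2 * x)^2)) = 36*x^3*exp(9*x^4 + 12*x^3 + 4*x^2) + 36*x^2*exp(9*x^4 + 12*x^3 + 4*x^2) + 16*x*exp(4*x) + 8*x*exp(9*x^4 + 12*x^3 + 4*x^2) + 4*exp(4*x)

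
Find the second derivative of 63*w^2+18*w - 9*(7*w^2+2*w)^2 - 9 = -5292*w^2 - 1512*w + 54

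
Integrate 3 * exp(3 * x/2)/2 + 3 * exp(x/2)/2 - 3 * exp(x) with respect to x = (exp(x/2) - 1)^3 + C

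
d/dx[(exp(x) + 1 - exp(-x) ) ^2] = (2*exp(4*x) + 2*exp(3*x) + 2*exp(x) - 2)*exp(-2*x)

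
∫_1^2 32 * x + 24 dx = 72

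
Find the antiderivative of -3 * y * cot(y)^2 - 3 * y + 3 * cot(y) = 3*y*cot(y) + C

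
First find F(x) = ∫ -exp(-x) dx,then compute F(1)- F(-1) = -E + exp(-1)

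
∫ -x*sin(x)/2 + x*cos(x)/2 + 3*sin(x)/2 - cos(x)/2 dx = sqrt(2)*(x - 2)*sin(x + pi/4)/2 + C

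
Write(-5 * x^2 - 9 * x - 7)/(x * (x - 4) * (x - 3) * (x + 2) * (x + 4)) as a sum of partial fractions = -51/(448*(x + 4)) + 3/(40*(x + 2)) + 79/(105*(x - 3)) - 41/(64*(x - 4)) - 7/(96*x)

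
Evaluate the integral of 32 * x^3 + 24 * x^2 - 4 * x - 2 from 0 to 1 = 12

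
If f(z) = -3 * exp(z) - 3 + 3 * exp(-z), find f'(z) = (-3*exp(2*z) - 3)*exp(-z)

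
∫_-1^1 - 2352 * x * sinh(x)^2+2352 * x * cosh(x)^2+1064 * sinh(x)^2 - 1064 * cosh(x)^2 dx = -2128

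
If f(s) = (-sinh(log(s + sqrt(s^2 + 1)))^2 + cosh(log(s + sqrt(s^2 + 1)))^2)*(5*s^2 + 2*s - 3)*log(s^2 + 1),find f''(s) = (10*s^4*log(s^2 + 1) + 30*s^4 + 4*s^3 + 20*s^2*log(s^2 + 1) + 56*s^2 + 12*s + 10*log(s^2 + 1) - 6)/(s^4 + 2*s^2 + 1)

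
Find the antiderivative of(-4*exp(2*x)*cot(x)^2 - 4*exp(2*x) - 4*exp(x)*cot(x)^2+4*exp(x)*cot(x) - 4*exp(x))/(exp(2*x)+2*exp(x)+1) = 4*exp(x)*cot(x)/(exp(x) + 1) + C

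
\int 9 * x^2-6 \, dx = 3*x^3 - 6*x + C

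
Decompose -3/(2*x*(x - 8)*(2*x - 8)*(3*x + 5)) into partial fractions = 81/(9860*(3*x + 5)) + 3/(1088*(x - 4)) - 3/(3712*(x - 8)) - 3/(640*x)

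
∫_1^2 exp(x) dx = -E + exp(2)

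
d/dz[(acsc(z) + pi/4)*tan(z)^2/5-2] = (4*z^2*sqrt(1 - 1/z^2)*sin(z)*acsc(z)/cos(z)^3 + pi*z^2*sqrt(1 - 1/z^2)*sin(z)/cos(z)^3 - 2*tan(z)^2)/(10*z^2*sqrt(1 - 1/z^2))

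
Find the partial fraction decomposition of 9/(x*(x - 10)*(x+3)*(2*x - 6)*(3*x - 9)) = 1/(936*(x + 3)) + 5/(1176*(x - 3)) - 1/(84*(x - 3)^2) + 3/(12740*(x - 10)) - 1/(180*x)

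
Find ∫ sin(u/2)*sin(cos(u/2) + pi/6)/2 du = cos(cos(u/2) + pi/6) + C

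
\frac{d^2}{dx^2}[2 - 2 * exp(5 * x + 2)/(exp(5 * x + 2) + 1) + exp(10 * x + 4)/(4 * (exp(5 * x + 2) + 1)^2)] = (-100*exp(5*x + 2) + 50*exp(10*x + 4) + 75*exp(15*x + 6))/(2*exp(8)*exp(20*x) + 8*exp(6)*exp(15*x) + 12*exp(4)*exp(10*x) + 8*exp(2)*exp(5*x) + 2)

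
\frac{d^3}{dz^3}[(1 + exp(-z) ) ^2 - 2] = (-2*exp(z) - 8)*exp(-2*z)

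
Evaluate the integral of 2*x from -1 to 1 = 0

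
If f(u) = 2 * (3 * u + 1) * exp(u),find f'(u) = 6*u*exp(u) + 8*exp(u)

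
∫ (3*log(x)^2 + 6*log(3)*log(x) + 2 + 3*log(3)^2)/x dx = (log(3*x)^2 + 2)*log(3*x) + C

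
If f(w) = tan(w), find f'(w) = cos(w)^(-2)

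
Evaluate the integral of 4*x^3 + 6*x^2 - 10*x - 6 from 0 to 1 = -8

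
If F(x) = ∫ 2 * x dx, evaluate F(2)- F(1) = 3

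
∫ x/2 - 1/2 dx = x^2/4 - x/2 + C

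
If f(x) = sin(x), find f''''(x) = sin(x)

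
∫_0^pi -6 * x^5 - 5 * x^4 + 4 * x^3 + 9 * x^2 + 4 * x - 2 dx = (-2*pi + pi^3)*(-pi^3 - pi^2 - pi + 1)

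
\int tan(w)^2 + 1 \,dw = tan(w) + C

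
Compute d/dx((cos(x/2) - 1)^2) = sin(x/2) - sin(x)/2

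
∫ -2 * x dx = -x^2 + C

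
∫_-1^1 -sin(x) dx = 0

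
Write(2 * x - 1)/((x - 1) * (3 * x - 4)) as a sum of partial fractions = 5/(3*x - 4) - 1/(x - 1)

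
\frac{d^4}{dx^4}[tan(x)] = 24*tan(x)^5 + 40*tan(x)^3 + 16*tan(x)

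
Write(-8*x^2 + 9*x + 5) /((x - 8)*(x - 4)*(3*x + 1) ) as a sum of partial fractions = 2/(65*(3*x + 1)) + 87/(52*(x - 4)) - 87/(20*(x - 8))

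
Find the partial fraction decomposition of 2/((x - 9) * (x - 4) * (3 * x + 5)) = 9/(272*(3*x + 5)) - 2/(85*(x - 4)) + 1/(80*(x - 9))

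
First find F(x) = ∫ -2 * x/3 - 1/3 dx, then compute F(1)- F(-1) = -2/3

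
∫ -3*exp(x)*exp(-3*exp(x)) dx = exp(-3*exp(x)) + C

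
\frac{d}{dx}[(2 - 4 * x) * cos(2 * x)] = 8*x*sin(2*x) - 4*sin(2*x) - 4*cos(2*x)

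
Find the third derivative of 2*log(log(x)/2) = (4*log(x)^2 + 6*log(x) + 4)/(x^3*log(x)^3)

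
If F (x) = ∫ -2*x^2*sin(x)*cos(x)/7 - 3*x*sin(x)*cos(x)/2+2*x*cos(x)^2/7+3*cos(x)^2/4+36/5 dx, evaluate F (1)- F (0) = 25*cos(1)^2/28 + 36/5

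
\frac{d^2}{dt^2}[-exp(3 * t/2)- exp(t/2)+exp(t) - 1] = -9*exp(3*t/2)/4 - exp(t/2)/4 + exp(t)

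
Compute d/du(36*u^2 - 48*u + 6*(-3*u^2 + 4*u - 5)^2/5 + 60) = 216*u^3/5 - 432*u^2/5 + 912*u/5 - 96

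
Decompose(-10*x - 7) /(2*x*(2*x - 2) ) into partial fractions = -17/(4*(x - 1)) + 7/(4*x)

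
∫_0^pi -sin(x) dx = -2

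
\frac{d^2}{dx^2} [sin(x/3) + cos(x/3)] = -sin(x/3)/9 - cos(x/3)/9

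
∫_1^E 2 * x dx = -1 + exp(2)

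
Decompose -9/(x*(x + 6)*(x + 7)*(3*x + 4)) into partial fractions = 243/(952*(3*x + 4)) + 9/(119*(x + 7)) - 3/(28*(x + 6)) - 3/(56*x)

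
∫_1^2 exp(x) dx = -E + exp(2)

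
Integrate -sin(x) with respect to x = cos(x) + C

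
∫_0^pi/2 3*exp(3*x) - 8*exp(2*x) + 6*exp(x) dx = -(-1 + exp(pi/2))^2 - 1 + exp(pi/2) + (-1 + exp(pi/2))^3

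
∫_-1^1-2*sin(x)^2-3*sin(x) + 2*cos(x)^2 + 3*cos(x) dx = 2*sin(2) + 6*sin(1)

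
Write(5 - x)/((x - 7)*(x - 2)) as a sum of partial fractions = -3/(5*(x - 2)) - 2/(5*(x - 7))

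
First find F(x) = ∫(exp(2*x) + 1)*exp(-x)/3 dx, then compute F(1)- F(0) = -exp(-1)/3 + E/3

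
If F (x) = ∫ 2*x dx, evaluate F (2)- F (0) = 4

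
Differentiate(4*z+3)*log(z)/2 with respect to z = (4*z*log(z) + 4*z + 3)/(2*z)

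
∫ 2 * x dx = x^2 + C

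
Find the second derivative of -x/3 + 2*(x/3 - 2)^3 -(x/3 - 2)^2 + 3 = 4*x/9 - 26/9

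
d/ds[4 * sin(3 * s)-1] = 12*cos(3*s)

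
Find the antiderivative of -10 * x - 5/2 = -5*x^2 - 5*x/2 + C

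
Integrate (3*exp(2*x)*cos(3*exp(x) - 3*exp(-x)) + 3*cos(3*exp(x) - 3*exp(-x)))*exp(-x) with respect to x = sin(6*sinh(x)) + C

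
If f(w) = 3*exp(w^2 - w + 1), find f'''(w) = 24*w^3*exp(w^2 - w + 1) - 36*w^2*exp(w^2 - w + 1) + 54*w*exp(w^2 - w + 1) - 21*exp(w^2 - w + 1)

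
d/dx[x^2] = 2*x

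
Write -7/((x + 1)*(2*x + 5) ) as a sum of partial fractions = 14/(3*(2*x + 5)) - 7/(3*(x + 1))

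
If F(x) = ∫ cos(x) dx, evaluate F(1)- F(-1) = 2*sin(1)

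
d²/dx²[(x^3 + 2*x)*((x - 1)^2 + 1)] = 20*x^3 - 24*x^2 + 24*x - 8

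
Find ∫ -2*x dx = -x^2 + C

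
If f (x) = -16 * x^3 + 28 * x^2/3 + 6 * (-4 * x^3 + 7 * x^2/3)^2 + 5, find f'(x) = 576*x^5 - 560*x^4 + 392*x^3/3 - 48*x^2 + 56*x/3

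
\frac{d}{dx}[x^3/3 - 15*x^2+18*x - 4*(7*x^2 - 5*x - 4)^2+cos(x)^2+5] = -784*x^3 + 841*x^2 + 218*x - sin(2*x) - 142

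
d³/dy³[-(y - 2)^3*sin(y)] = y^3*cos(y) + 9*y^2*sin(y) - 6*y^2*cos(y) - 36*y*sin(y) - 6*y*cos(y) + 30*sin(y) + 28*cos(y)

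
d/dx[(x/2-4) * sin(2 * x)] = x*cos(2*x) + sin(2*x)/2 - 8*cos(2*x)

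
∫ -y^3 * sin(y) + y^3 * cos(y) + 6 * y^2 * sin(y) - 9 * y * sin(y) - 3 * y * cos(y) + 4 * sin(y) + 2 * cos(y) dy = sqrt(2)*(y - 1)^3*sin(y + pi/4) + C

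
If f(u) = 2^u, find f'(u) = 2^u*log(2)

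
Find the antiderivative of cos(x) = sin(x) + C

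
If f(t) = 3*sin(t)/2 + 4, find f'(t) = 3*cos(t)/2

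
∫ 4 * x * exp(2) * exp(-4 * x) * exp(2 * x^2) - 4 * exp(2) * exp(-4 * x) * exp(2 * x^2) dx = exp(2*(x - 1)^2) + C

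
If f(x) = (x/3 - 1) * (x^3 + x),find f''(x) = 4*x^2 - 6*x + 2/3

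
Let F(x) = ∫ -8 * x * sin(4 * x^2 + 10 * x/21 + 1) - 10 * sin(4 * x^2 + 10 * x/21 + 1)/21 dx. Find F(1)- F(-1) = -cos(95/21) + cos(115/21)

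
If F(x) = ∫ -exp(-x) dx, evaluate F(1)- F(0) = -1 + exp(-1)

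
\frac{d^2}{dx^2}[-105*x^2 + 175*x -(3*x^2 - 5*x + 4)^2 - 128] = -108*x^2 + 180*x - 308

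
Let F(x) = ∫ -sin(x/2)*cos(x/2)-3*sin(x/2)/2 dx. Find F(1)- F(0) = -4 + cos(1/2)^2 + 3*cos(1/2)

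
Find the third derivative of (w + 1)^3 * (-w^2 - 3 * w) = -60*w^2 - 144*w - 72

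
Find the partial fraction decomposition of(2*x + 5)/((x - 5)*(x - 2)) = -3/(x - 2) + 5/(x - 5)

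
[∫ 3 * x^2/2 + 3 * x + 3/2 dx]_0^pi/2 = -1/2 + (1 + pi/2)^3/2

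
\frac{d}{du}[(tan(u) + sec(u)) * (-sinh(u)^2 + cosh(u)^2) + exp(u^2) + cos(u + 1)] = 2*u*exp(u^2) + sin(u)/cos(u)^2 - sin(u + 1) + cos(u)^(-2)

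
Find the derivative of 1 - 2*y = -2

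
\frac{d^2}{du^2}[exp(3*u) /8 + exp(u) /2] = 9*exp(3*u)/8 + exp(u)/2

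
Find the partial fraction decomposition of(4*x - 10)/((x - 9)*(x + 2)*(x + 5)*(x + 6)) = 17/(30*(x + 6)) - 5/(7*(x + 5)) + 3/(22*(x + 2)) + 13/(1155*(x - 9))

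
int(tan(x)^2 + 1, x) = tan(x) + C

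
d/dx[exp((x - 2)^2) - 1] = 2*x*exp(x^2 - 4*x + 4) - 4*exp(x^2 - 4*x + 4)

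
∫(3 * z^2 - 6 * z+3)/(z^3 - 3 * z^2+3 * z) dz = log((z - 1)^3 + 1) + C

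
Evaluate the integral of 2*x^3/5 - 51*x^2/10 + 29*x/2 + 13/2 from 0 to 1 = 243/20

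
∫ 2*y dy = y^2 + C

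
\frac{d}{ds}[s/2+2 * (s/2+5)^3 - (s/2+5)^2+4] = 3*s^2/4 + 29*s/2 + 141/2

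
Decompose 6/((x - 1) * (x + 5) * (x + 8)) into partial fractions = 2/(9*(x + 8)) - 1/(3*(x + 5)) + 1/(9*(x - 1))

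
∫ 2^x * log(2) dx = 2^x + C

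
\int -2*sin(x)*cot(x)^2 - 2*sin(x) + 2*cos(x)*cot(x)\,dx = 2*cos(x) + C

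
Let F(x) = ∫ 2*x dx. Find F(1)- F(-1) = 0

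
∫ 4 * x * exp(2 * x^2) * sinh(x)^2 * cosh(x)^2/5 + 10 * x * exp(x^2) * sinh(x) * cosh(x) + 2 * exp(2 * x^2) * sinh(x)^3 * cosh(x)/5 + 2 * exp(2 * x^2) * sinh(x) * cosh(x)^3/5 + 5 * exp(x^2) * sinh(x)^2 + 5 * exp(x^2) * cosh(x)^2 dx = ((cosh(4*x) - 1)*exp(x^2) + 100*sinh(2*x))*exp(x^2)/40 + C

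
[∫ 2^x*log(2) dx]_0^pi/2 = -1 + 2^(pi/2)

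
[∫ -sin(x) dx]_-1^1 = 0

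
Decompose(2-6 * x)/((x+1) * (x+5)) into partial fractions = -8/(x + 5) + 2/(x + 1)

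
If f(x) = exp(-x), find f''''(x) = exp(-x)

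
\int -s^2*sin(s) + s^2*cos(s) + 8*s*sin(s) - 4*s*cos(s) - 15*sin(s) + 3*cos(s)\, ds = sqrt(2)*(s - 3)^2*sin(s + pi/4) + C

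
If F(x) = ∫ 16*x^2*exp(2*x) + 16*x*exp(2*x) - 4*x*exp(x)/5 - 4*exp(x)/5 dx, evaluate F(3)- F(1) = -8*exp(2) - 12*exp(3)/5 + 4*E/5 + 72*exp(6)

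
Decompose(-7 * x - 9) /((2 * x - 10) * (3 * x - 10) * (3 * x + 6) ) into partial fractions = 97/(160*(3*x - 10)) + 5/(672*(x + 2)) - 22/(105*(x - 5))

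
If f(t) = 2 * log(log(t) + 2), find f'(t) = 2/(t*log(t) + 2*t)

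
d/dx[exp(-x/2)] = -exp(-x/2)/2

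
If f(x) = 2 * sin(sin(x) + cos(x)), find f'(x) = 2*sqrt(2)*cos(sqrt(2)*sin(x + pi/4))*cos(x + pi/4)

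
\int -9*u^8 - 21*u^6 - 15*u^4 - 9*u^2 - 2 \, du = -u^9 - 3*u^7 - 3*u^5 - 3*u^3 - 2*u + C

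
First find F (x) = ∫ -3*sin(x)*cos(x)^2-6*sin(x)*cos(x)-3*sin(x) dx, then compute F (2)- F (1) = -(cos(1) + 1)^3 + (cos(2) + 1)^3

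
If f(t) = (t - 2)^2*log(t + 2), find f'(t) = (2*t^2*log(t + 2) + t^2 - 4*t - 8*log(t + 2) + 4)/(t + 2)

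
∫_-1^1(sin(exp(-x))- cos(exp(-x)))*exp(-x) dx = sqrt(2)*(-sin(pi/4 + E) + sin(exp(-1) + pi/4))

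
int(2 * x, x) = x^2 + C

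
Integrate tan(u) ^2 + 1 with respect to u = tan(u) + C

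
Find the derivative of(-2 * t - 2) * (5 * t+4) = -20*t - 18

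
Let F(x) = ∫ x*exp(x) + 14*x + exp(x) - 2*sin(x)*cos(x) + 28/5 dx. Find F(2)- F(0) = cos(2)^2 + 2*exp(2) + 191/5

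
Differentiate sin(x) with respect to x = cos(x)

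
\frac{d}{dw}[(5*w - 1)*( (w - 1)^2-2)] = 15*w^2 - 22*w - 3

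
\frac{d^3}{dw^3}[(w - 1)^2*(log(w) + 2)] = (2*w^2 + 2*w + 2)/w^3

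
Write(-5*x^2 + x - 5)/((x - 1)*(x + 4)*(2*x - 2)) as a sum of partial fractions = -89/(50*(x + 4)) - 18/(25*(x - 1)) - 9/(10*(x - 1)^2)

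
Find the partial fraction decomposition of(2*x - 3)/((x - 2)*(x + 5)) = 13/(7*(x + 5)) + 1/(7*(x - 2))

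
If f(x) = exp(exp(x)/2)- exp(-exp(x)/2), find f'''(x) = (exp(3*x) - 6*exp(2*x) + 4*exp(x) + 4*exp(x + exp(x)) + 6*exp(2*x + exp(x)) + exp(3*x + exp(x)))*exp(-exp(x)/2)/8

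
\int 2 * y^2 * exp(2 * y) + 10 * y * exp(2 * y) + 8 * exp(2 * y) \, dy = ((y + 2)^2 - 2)*exp(2*y) + C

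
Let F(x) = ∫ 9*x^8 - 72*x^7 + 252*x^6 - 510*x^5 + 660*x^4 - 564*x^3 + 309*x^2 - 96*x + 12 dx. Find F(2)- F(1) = -1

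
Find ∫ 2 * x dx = x^2 + C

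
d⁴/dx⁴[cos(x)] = cos(x)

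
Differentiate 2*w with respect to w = 2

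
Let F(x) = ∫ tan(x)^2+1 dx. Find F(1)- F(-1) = 2*tan(1)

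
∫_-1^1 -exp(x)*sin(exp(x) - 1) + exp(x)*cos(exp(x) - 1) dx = -cos(1 - exp(-1)) + cos(1 - E) + sin(1 - exp(-1)) - sin(1 - E)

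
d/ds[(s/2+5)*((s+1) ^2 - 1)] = 3*s^2/2 + 12*s + 10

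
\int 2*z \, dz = z^2 + C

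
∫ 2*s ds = s^2 + C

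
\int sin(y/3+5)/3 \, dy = -cos(y/3 + 5) + C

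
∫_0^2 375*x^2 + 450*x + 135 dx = 2170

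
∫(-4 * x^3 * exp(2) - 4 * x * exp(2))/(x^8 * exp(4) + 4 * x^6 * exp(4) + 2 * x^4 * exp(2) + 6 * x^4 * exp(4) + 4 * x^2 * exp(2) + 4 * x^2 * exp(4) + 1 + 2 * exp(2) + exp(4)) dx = 1/((x^2 + 1)^2*exp(2) + 1) + C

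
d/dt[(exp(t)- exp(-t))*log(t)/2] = (t*exp(2*t)*log(t) + t*log(t) + exp(2*t) - 1)*exp(-t)/(2*t)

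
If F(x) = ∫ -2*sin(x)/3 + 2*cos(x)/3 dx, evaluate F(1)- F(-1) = 4*sin(1)/3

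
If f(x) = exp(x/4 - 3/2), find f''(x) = exp(x/4 - 3/2)/16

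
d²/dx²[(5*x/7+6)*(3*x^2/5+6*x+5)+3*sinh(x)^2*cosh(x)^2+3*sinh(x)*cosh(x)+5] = 18*x/7 + 12*(cosh(2*x) - 1)^2 + 6*sinh(2*x) + 24*cosh(2*x) - 78/35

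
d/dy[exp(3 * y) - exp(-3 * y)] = (3*exp(6*y) + 3)*exp(-3*y)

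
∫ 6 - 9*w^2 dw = -3*w^3 + 6*w + C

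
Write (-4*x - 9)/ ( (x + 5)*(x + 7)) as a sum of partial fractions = -19/(2*(x + 7)) + 11/(2*(x + 5))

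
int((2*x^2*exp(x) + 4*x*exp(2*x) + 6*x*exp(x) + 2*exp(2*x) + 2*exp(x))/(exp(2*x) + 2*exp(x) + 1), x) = (2*x*(x + 1)*exp(x) - 3*exp(x) - 3)/(exp(x) + 1) + C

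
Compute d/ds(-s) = -1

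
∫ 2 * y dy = y^2 + C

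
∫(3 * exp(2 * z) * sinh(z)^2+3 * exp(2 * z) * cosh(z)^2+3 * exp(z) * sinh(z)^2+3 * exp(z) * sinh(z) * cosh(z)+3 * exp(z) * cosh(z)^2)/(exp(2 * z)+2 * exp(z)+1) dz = 3*(exp(z)*sinh(2*z) + 2*exp(z) + 2)/(2*(exp(z) + 1)) + C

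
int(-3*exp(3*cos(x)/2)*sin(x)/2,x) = exp(3*cos(x)/2) + C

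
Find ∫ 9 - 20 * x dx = -10*x^2 + 9*x + C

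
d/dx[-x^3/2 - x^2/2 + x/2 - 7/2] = -3*x^2/2 - x + 1/2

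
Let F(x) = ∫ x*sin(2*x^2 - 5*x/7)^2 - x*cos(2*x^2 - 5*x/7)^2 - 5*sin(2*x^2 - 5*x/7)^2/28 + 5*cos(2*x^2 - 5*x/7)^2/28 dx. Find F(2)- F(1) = -sin(92/7)/8 + sin(18/7)/8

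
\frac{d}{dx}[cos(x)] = -sin(x)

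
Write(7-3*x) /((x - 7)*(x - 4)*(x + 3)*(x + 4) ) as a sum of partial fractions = -19/(88*(x + 4)) + 8/(35*(x + 3)) + 5/(168*(x - 4)) - 7/(165*(x - 7))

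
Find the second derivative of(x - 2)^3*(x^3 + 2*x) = 30*x^4 - 120*x^3 + 168*x^2 - 120*x + 48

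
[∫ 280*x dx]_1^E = -140 + 140*exp(2)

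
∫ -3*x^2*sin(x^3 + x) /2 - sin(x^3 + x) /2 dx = cos(x^3 + x)/2 + C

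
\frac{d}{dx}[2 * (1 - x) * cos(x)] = 2*x*sin(x) - 2*sin(x) - 2*cos(x)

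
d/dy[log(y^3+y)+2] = (3*y^2 + 1)/(y^3 + y)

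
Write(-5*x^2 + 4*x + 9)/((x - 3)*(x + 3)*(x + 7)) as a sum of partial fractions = -33/(5*(x + 7)) + 2/(x + 3) - 2/(5*(x - 3))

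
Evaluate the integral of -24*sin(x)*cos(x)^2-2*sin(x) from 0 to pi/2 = -10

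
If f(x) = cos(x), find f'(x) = -sin(x)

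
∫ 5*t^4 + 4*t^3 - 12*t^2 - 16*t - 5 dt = t^5 + t^4 - 4*t^3 - 8*t^2 - 5*t + C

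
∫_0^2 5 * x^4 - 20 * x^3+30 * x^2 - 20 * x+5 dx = 2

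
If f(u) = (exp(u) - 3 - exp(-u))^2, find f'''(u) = (8*exp(4*u) - 6*exp(3*u) - 6*exp(u) - 8)*exp(-2*u)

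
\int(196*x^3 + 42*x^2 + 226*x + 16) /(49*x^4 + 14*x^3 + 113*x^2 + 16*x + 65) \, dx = log((7*x^2 + x + 8)^2 + 1) + C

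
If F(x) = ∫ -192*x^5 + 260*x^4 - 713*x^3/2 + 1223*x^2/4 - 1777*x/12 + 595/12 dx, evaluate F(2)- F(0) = -3575/3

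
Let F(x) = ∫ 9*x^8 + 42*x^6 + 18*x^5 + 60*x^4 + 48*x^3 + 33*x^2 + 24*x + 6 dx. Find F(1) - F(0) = 63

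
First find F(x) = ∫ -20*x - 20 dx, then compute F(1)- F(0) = -30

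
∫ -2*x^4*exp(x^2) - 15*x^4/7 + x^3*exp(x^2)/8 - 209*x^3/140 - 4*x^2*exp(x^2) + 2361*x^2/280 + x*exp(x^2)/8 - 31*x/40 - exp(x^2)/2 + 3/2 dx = -x*(16*x^2 - x + 8)*(15*x^2 + 14*x + 35*exp(x^2) - 105)/560 + C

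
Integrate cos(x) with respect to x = sin(x) + C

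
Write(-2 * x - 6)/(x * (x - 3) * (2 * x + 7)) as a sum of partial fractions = 4/(91*(2*x + 7)) - 4/(13*(x - 3)) + 2/(7*x)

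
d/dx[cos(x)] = -sin(x)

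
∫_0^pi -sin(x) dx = -2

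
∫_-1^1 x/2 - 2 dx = -4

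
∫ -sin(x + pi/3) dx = cos(x + pi/3) + C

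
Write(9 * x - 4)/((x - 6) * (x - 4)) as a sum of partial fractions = -16/(x - 4) + 25/(x - 6)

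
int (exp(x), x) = exp(x) + C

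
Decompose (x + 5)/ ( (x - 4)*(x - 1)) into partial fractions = -2/(x - 1) + 3/(x - 4)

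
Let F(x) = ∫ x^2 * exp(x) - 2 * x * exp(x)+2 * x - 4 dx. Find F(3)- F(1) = -E + exp(3)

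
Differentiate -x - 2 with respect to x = -1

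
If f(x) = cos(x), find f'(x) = -sin(x)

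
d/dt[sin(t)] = cos(t)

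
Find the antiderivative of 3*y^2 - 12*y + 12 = y^3 - 6*y^2 + 12*y + C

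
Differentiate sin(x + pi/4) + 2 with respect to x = cos(x + pi/4)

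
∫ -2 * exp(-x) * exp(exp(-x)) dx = 2*exp(exp(-x)) + C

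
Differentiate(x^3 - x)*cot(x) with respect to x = -x^3/sin(x)^2 + 3*x^2/tan(x) + x/sin(x)^2 - 1/tan(x)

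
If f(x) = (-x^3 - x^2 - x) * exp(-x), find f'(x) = (x^3 - 2*x^2 - x - 1)*exp(-x)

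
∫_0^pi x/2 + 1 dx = -1 + (1 + pi/2)^2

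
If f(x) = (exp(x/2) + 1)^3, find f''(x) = 9*exp(3*x/2)/4 + 3*exp(x/2)/4 + 3*exp(x)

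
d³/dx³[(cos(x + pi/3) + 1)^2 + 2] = 2*sin(x + pi/3) + 4*cos(2*x + pi/6)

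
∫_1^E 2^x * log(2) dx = -2 + 2^E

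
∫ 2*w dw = w^2 + C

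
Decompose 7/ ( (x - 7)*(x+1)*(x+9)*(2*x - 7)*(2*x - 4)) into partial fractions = -8/(675*(2*x - 7)) + 7/(70400*(x + 9)) - 7/(3456*(x + 1)) + 7/(990*(x - 2)) + 1/(1280*(x - 7))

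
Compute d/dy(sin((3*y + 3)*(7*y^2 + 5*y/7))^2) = 3*(21*y^2 + 108*y/7 + 5/7)*sin(6*y*(7*y^2 + 54*y/7 + 5/7))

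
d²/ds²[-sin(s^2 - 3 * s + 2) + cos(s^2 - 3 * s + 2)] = -4*sqrt(2)*s^2*cos(s^2 - 3*s + pi/4 + 2) + 12*sqrt(2)*s*cos(s^2 - 3*s + pi/4 + 2) + 7*sin(s^2 - 3*s + 2) - 11*cos(s^2 - 3*s + 2)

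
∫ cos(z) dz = sin(z) + C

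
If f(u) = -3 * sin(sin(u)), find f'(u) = -3*cos(u)*cos(sin(u))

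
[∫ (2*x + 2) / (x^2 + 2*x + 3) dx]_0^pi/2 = -log(6) + log(4 + 2*(1 + pi/2)^2)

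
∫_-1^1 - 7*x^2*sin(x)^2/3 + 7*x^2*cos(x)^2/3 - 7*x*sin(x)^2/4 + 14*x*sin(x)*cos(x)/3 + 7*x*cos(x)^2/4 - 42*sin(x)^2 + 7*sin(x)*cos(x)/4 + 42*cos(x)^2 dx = 133*sin(2)/3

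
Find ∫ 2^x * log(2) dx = 2^x + C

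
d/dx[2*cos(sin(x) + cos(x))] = -2*sqrt(2)*sin(sqrt(2)*sin(x + pi/4))*cos(x + pi/4)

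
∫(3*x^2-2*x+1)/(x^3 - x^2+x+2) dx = log(x^3 - x^2 + x + 2) + C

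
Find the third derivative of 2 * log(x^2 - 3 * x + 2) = (8*x^3 - 36*x^2 + 60*x - 36)/(x^6 - 9*x^5 + 33*x^4 - 63*x^3 + 66*x^2 - 36*x + 8)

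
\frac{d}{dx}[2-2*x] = -2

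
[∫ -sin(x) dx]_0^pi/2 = -1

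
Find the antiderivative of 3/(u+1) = 3*log(u + 1) + C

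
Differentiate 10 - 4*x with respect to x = -4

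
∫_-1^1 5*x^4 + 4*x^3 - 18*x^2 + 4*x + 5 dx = 0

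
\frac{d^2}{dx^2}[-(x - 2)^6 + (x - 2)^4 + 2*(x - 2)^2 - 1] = -30*x^4 + 240*x^3 - 708*x^2 + 912*x - 428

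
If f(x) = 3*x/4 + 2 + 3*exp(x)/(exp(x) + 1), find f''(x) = (-3*exp(2*x) + 3*exp(x))/(exp(3*x) + 3*exp(2*x) + 3*exp(x) + 1)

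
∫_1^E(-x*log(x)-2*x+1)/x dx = 2 - 2*E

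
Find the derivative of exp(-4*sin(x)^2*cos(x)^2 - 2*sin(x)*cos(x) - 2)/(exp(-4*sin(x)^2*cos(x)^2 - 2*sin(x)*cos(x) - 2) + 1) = -2*(sin(4*x) + cos(2*x))*exp(2)*exp((1 - cos(2*x))^2)*exp(2 - 2*cos(2*x))*exp(sin(2*x))/(exp((1 - cos(2*x))^2) + exp(2)*exp(2 - 2*cos(2*x))*exp(sin(2*x)))^2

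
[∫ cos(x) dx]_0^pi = 0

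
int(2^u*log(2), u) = 2^u + C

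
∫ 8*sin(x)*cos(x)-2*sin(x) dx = 2*(1 - 2*cos(x))*cos(x) + C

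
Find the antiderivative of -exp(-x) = exp(-x) + C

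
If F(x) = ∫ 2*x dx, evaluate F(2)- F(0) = 4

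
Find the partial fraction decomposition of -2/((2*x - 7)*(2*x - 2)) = -2/(5*(2*x - 7)) + 1/(5*(x - 1))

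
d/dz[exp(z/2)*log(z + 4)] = (z*exp(z/2)*log(z + 4) + 4*exp(z/2)*log(z + 4) + 2*exp(z/2))/(2*z + 8)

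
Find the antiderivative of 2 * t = t^2 + C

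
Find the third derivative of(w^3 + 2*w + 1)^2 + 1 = 120*w^3 + 96*w + 12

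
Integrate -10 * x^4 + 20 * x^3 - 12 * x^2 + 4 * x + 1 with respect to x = -2*x^5 + 5*x^4 - 4*x^3 + 2*x^2 + x + C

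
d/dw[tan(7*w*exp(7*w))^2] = 14*(7*w + 1)*exp(7*w)*sin(7*w*exp(7*w))/cos(7*w*exp(7*w))^3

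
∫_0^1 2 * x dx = 1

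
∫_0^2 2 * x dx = 4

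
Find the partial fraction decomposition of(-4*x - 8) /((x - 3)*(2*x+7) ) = -12/(13*(2*x + 7)) - 20/(13*(x - 3))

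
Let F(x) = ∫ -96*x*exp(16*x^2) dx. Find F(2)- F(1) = -3*exp(64) + 3*exp(16)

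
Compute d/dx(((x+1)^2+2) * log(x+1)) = (2*x^2*log(x + 1) + x^2 + 4*x*log(x + 1) + 2*x + 2*log(x + 1) + 3)/(x + 1)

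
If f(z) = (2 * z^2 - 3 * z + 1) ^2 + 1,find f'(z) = 16*z^3 - 36*z^2 + 26*z - 6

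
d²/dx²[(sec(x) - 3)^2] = 6*tan(x)^4 + 8*tan(x)^2 + 2 + 6/cos(x) - 12/cos(x)^3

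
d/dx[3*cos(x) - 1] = -3*sin(x)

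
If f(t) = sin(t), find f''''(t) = sin(t)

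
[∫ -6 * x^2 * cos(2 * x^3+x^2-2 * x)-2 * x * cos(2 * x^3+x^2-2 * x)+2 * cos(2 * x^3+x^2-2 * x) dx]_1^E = sin(1) - sin(E*(-2 + E + 2*exp(2)))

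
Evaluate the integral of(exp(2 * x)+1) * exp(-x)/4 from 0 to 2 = -exp(-2)/4 + exp(2)/4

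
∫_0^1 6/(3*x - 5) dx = -2*log(5) + 2*log(2)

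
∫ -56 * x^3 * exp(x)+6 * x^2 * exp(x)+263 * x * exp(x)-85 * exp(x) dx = x*(-56*x^2 + 174*x - 85)*exp(x) + C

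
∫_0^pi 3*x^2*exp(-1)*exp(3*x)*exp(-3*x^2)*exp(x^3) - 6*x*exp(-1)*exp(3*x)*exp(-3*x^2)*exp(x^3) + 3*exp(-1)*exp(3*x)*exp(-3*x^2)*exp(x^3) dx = -exp(-1) + exp((-1 + pi)^3)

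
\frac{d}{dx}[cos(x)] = -sin(x)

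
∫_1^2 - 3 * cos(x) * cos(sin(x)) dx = -3*sin(sin(2)) + 3*sin(sin(1))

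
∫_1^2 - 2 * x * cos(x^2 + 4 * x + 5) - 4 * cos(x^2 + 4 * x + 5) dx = sin(10) - sin(17)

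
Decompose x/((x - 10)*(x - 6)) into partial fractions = -3/(2*(x - 6)) + 5/(2*(x - 10))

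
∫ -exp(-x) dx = exp(-x) + C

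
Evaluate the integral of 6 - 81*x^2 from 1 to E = -27*exp(3) + 6*E + 21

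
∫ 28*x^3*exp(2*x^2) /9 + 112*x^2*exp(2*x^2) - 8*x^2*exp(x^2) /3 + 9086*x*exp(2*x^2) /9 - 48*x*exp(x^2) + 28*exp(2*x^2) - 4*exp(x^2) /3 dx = (-12*x + 7*(x + 18)^2*exp(x^2) - 216)*exp(x^2)/9 + C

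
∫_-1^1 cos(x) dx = 2*sin(1)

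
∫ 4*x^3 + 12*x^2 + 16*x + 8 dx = x^4 + 4*x^3 + 8*x^2 + 8*x + C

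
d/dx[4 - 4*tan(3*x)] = -12/cos(3*x)^2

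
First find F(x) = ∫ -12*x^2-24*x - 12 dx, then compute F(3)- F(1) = -224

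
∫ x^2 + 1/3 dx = x^3/3 + x/3 + C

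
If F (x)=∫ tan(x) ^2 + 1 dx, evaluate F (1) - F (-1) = 2*tan(1)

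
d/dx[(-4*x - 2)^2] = 32*x + 16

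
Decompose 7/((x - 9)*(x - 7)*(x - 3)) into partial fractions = 7/(24*(x - 3)) - 7/(8*(x - 7)) + 7/(12*(x - 9))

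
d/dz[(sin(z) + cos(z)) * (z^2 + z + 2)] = sqrt(2)*z^2*cos(z + pi/4) + z*sin(z) + 3*z*cos(z) - sin(z) + 3*cos(z)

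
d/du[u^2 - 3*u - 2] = 2*u - 3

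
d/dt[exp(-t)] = -exp(-t)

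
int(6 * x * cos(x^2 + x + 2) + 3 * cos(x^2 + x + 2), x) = 3*sin(x^2 + x + 2) + C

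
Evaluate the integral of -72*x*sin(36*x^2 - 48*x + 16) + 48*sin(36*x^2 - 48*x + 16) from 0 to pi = cos((4 - 6*pi)^2) - cos(16)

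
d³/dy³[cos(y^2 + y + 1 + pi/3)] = 8*y^3*sin(y^2 + y + 1 + pi/3) + 12*y^2*sin(y^2 + y + 1 + pi/3) + 6*y*sin(y^2 + y + 1 + pi/3) - 12*y*cos(y^2 + y + 1 + pi/3) + sin(y^2 + y + 1 + pi/3) - 6*cos(y^2 + y + 1 + pi/3)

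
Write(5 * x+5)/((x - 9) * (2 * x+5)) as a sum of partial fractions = 15/(23*(2*x + 5)) + 50/(23*(x - 9))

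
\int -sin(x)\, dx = cos(x) + C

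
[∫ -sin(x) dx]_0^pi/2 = -1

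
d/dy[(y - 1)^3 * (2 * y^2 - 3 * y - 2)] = 10*y^4 - 36*y^3 + 39*y^2 - 10*y - 3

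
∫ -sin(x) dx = cos(x) + C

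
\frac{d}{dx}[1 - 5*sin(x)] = -5*cos(x)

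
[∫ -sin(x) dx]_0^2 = -1 + cos(2)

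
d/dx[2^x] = 2^x*log(2)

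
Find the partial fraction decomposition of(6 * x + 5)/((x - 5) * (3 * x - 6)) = -17/(9*(x - 2)) + 35/(9*(x - 5))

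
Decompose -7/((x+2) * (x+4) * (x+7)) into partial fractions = -7/(15*(x + 7)) + 7/(6*(x + 4)) - 7/(10*(x + 2))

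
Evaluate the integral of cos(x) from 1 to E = -sin(1) + sin(E)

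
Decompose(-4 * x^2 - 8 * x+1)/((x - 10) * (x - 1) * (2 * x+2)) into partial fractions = 5/(44*(x + 1)) + 11/(36*(x - 1)) - 479/(198*(x - 10))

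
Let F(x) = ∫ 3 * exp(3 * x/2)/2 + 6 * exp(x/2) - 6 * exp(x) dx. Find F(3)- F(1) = -(-2 + exp(1/2))^3 + (-2 + exp(3/2))^3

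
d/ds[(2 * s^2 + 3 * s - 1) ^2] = 16*s^3 + 36*s^2 + 10*s - 6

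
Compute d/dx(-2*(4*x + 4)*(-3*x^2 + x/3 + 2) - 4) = 72*x^2 + 128*x/3 - 56/3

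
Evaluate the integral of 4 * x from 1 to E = -2 + 2*exp(2)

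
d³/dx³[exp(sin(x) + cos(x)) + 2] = (-sqrt(2)*sin(3*x + pi/4)/2 - 3*cos(2*x) + sqrt(2)*cos(x + pi/4)/2)*exp(sin(x))*exp(cos(x))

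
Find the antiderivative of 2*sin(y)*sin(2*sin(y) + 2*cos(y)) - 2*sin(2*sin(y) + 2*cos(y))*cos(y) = cos(2*sqrt(2)*sin(y + pi/4)) + C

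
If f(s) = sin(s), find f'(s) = cos(s)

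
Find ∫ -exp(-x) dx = exp(-x) + C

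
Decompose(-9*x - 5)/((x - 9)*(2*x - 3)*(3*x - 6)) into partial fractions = -74/(45*(2*x - 3)) + 23/(21*(x - 2)) - 86/(315*(x - 9))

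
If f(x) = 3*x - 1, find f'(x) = 3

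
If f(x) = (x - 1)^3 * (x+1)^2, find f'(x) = 5*x^4 - 4*x^3 - 6*x^2 + 4*x + 1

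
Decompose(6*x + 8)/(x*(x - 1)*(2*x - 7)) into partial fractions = 116/(35*(2*x - 7)) - 14/(5*(x - 1)) + 8/(7*x)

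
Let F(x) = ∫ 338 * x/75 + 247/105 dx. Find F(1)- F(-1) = 494/105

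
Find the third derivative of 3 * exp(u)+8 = 3*exp(u)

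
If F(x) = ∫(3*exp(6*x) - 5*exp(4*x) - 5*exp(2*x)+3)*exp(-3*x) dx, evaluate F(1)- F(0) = -2*E + 2*exp(-1) + (E - exp(-1))^3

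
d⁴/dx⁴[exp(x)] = exp(x)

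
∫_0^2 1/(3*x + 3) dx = log(3)/3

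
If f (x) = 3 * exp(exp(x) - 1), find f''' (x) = 3*exp(x + exp(x) - 1) + 9*exp(2*x + exp(x) - 1) + 3*exp(3*x + exp(x) - 1)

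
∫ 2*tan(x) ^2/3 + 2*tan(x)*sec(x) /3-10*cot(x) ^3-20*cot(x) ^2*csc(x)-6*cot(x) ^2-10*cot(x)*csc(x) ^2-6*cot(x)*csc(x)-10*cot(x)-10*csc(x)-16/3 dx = 5*(cot(x) + csc(x))^2 + 2*tan(x)/3 + 6*cot(x) + 6*csc(x) + 2*sec(x)/3 + C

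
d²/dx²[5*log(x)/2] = -5/(2*x^2)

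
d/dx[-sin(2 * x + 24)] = -2*cos(2*x + 24)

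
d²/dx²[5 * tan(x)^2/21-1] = 10*tan(x)^4/7 + 40*tan(x)^2/21 + 10/21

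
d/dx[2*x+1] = 2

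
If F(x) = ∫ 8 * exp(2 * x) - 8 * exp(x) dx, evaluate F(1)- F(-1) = -(-2 + 2*exp(-1))^2 + (-2 + 2*E)^2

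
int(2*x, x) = x^2 + C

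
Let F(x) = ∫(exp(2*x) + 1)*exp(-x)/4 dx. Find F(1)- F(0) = -exp(-1)/4 + E/4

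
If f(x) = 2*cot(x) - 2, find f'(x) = -2/sin(x)^2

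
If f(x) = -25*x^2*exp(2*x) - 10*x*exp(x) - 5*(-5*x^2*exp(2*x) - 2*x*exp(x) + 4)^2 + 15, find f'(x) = -500*x^4*exp(4*x) - 500*x^3*exp(4*x) - 300*x^3*exp(3*x) - 300*x^2*exp(3*x) + 310*x^2*exp(2*x) + 310*x*exp(2*x) + 70*x*exp(x) + 70*exp(x)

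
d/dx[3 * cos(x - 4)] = -3*sin(x - 4)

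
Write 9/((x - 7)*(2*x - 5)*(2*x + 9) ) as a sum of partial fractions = 9/(161*(2*x + 9)) - 1/(7*(2*x - 5)) + 1/(23*(x - 7))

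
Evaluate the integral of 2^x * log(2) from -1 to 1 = 3/2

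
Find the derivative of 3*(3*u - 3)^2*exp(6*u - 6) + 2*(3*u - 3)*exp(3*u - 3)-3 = 162*u^2*exp(6*u - 6) + 18*u*exp(3*u - 3) - 270*u*exp(6*u - 6) - 12*exp(3*u - 3) + 108*exp(6*u - 6)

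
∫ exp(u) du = exp(u) + C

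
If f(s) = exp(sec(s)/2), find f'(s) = exp(sec(s)/2)*tan(s)*sec(s)/2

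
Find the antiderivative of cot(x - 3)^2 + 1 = -cot(x - 3) + C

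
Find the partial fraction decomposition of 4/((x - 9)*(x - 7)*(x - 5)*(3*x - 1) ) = -27/(1820*(3*x - 1)) + 1/(28*(x - 5)) - 1/(20*(x - 7)) + 1/(52*(x - 9))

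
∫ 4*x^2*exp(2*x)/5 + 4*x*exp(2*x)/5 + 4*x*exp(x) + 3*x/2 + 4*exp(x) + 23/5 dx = x*(8*x*exp(2*x) + 15*x + 80*exp(x) + 92)/20 + C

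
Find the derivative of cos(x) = -sin(x)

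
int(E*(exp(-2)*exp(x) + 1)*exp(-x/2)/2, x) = 2*sinh(x/2 - 1) + C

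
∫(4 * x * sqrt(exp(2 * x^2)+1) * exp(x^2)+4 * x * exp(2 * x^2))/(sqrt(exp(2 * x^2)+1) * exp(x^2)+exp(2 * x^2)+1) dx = 2*log(sqrt(exp(2*x^2) + 1) + exp(x^2)) + C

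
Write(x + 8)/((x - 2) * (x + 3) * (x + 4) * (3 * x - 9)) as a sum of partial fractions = -2/(63*(x + 4)) + 1/(18*(x + 3)) - 1/(9*(x - 2)) + 11/(126*(x - 3))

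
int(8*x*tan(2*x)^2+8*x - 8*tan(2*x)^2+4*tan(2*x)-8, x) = (4*x - 4)*tan(2*x) + C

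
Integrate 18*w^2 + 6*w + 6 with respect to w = 6*w^3 + 3*w^2 + 6*w + C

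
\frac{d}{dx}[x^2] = 2*x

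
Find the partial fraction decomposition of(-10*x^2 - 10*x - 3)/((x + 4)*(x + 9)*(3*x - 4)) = -307/(496*(3*x - 4)) - 723/(155*(x + 9)) + 123/(80*(x + 4))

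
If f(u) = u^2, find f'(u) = 2*u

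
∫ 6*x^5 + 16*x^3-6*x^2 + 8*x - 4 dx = x^6 + 4*x^4 - 2*x^3 + 4*x^2 - 4*x + C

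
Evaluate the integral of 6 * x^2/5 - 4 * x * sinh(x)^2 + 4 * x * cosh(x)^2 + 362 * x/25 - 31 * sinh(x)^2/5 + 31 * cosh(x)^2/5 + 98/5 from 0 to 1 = 886/25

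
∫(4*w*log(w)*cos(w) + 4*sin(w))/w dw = 4*log(w)*sin(w) + C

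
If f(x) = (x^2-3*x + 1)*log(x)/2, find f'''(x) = (2*x^2 + 3*x + 2)/(2*x^3)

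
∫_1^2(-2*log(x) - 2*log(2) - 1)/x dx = -3*log(2)^2 - log(2)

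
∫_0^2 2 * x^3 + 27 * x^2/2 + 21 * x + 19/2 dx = 105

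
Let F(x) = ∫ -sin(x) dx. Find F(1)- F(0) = -1 + cos(1)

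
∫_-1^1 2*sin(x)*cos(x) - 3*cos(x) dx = -6*sin(1)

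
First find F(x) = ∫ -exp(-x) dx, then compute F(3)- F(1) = -exp(-1) + exp(-3)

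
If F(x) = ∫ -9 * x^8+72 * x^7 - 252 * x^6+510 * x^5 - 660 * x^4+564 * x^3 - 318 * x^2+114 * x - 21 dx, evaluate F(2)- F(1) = -2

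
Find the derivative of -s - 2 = -1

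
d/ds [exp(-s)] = -exp(-s)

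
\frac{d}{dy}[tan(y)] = cos(y)^(-2)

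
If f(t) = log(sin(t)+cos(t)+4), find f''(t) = (-4*sqrt(2)*sin(t + pi/4) - 2)/(sin(2*t) + 8*sqrt(2)*sin(t + pi/4) + 17)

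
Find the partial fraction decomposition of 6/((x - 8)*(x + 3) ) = -6/(11*(x + 3)) + 6/(11*(x - 8))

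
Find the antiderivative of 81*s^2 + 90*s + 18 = 27*s^3 + 45*s^2 + 18*s + C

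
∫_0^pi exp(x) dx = -1 + exp(pi)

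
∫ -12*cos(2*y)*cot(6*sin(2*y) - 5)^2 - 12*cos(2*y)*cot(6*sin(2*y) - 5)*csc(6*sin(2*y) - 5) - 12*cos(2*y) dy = cot(6*sin(2*y) - 5) + csc(6*sin(2*y) - 5) + C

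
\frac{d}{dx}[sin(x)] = cos(x)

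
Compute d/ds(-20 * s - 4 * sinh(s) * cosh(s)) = -8*sinh(s)^2 - 24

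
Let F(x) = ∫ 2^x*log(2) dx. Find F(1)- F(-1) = 3/2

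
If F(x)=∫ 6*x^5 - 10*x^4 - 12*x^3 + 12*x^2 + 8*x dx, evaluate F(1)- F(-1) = 4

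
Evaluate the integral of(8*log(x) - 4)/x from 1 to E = 0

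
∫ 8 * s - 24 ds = 4*s^2 - 24*s + C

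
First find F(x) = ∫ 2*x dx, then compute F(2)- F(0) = 4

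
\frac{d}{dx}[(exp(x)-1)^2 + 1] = 2*exp(2*x) - 2*exp(x)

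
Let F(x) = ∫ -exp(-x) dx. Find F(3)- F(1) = -exp(-1) + exp(-3)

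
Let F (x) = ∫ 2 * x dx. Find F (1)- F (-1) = 0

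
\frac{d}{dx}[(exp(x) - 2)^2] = 2*exp(2*x) - 4*exp(x)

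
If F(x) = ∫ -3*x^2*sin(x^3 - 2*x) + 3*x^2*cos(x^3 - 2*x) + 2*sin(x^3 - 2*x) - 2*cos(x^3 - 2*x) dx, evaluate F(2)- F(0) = -1 + sin(4) + cos(4)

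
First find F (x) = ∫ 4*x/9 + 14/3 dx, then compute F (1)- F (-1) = 28/3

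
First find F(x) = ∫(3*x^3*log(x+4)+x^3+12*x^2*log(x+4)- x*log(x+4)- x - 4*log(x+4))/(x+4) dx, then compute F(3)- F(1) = 24*log(7)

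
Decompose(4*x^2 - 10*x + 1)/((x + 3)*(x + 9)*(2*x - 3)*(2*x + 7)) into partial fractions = 34/(11*(2*x + 7)) - 2/(189*(2*x - 3)) - 415/(1386*(x + 9)) - 67/(54*(x + 3))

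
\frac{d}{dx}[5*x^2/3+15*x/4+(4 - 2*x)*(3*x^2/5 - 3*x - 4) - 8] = -18*x^2/5 + 302*x/15 - 1/4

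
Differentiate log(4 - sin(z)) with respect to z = cos(z)/(sin(z) - 4)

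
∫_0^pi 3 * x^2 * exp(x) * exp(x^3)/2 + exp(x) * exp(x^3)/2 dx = -1/2 + exp(pi + pi^3)/2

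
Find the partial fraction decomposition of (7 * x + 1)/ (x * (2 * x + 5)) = 33/(5*(2*x + 5)) + 1/(5*x)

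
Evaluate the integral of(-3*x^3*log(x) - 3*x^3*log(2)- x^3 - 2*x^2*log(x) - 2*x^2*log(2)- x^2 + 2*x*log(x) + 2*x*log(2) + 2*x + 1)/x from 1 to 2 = -15*log(2)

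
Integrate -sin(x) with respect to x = cos(x) + C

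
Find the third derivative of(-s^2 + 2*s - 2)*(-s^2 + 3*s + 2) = 24*s - 30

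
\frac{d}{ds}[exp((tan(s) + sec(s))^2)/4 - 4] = (sin(s) + 1)^2*exp(2*sin(s)/cos(s)^2)*exp(cos(s)^(-2))*exp(tan(s)^2)/(2*cos(s)^3)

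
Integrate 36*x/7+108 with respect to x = 18*x^2/7 + 108*x + C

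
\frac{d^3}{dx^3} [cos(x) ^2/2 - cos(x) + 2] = (4*cos(x) - 1)*sin(x)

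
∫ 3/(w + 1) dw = 3*log(w + 1) + C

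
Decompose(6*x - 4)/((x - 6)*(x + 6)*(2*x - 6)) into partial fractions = -5/(27*(x + 6)) - 7/(27*(x - 3)) + 4/(9*(x - 6))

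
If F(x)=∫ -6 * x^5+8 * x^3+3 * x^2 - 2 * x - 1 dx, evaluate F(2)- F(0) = -30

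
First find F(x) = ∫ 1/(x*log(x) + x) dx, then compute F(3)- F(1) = -log(3) + log(3 + 3*log(3))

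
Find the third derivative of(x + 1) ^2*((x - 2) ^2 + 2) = 24*x - 12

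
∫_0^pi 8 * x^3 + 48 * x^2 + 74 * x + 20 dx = -3*(2 + pi)^2 + 4 + 2*(-2 + (2 + pi)^2)^2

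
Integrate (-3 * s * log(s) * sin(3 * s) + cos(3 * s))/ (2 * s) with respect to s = log(s)*cos(3*s)/2 + C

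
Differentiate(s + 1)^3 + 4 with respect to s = 3*s^2 + 6*s + 3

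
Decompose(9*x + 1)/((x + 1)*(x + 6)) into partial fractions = 53/(5*(x + 6)) - 8/(5*(x + 1))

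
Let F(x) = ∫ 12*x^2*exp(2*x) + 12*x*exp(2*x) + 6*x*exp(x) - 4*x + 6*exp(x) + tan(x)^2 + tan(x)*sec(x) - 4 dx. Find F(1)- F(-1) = -10 - 6*exp(-2) + 6*exp(-1) + 2*tan(1) + 6*E + 6*exp(2)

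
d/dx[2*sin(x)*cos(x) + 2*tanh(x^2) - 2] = 4*x/cosh(x^2)^2 + 2*cos(2*x)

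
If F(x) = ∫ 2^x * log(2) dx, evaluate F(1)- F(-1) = 3/2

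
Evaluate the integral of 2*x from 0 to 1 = 1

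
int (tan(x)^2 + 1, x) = tan(x) + C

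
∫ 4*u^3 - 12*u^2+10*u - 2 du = u^4 - 4*u^3 + 5*u^2 - 2*u + C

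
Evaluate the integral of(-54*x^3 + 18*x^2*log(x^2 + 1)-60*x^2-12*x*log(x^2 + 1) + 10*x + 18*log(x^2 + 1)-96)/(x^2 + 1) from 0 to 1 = -3*(-8 + log(2))^2 + 2*log(2) + 69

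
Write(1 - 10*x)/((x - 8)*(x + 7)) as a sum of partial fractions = -71/(15*(x + 7)) - 79/(15*(x - 8))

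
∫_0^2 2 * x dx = 4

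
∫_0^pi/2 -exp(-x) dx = -1 + exp(-pi/2)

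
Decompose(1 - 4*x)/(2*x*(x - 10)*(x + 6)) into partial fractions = 25/(192*(x + 6)) - 39/(320*(x - 10)) - 1/(120*x)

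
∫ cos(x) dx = sin(x) + C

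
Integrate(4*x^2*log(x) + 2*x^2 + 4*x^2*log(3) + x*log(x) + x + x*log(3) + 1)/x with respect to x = (2*x^2 + x + 1)*log(3*x) + C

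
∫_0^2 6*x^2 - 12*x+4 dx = 0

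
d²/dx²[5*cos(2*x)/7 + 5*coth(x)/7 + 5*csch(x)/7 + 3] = -20*cos(2*x)/7 + 5/(7*sinh(x)) + 10*cosh(x)/(7*sinh(x)^3) + 10/(7*sinh(x)^3)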